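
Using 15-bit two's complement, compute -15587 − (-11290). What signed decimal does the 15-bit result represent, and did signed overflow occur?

-4297; no overflow

-15587 → 100001100011101
-11290 → 101001111100110
Subtract via negate-and-add: invert 101001111100110 + 1 = 010110000011010 (i.e. 11290).
  100001100011101
+ 010110000011010
= 110111100110111
Result 110111100110111: MSB = 1 → 28471 − 32768 = -4297.
Addends (after negating the subtrahend) have opposite signs, so signed overflow cannot occur.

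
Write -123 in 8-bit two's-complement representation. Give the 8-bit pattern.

|-123| = 123 = 01111011 in 8 bits.
Invert the bits: 10000100. Add 1: 10000101.
Check: 10000101 reads as 133 − 256 = -123.

10000101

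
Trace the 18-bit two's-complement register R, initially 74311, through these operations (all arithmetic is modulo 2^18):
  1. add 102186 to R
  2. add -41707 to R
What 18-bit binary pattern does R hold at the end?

100000111010000110

Start: R = 74311 = 010010001001000111.
R = 74311 + 102186 = 176497; wraps to -85647 = 101011000101110001
R = -85647 + (-41707) = -127354 = 100000111010000110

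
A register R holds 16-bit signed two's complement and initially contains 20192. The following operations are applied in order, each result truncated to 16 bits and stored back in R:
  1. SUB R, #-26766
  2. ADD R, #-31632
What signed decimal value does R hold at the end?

15326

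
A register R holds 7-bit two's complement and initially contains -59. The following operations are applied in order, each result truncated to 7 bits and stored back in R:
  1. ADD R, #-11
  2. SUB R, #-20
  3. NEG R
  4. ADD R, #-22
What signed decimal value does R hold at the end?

Start: R = -59 = 1000101.
R = -59 + (-11) = -70; wraps to 58 = 0111010
R = 58 − (-20) = 78; wraps to -50 = 1001110
R = −(-50) = 50 = 0110010
R = 50 + (-22) = 28 = 0011100

28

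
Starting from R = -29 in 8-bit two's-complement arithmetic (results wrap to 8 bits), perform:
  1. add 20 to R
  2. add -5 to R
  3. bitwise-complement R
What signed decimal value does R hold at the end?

13

Start: R = -29 = 11100011.
R = -29 + 20 = -9 = 11110111
R = -9 + (-5) = -14 = 11110010
R = NOT 11110010 = 00001101 = 13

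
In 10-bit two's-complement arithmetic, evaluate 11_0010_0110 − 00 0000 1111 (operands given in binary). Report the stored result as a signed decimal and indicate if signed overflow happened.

11_0010_0110 → 1100100110 = -218 (signed)
00 0000 1111 → 0000001111 = 15 (signed)
Subtract via negate-and-add: invert 0000001111 + 1 = 1111110001 (i.e. -15).
  1100100110
+ 1111110001
= 1100010111  (discard carry-out 1)
Result 1100010111: MSB = 1 → 791 − 1024 = -233.
Both addends (after negating the subtrahend) are negative and so is the stored result: no signed overflow.

-233; no overflow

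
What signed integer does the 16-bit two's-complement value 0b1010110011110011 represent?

-21261

MSB is 1, so the value is negative.
Invert: 0101001100001100. Add 1: 0101001100001101 = 21261. So the value is −21261.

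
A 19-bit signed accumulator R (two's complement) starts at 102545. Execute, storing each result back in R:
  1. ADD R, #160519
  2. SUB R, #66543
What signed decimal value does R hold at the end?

Start: R = 102545 = 0011001000010010001.
R = 102545 + 160519 = 263064; wraps to -261224 = 1000000001110011000
R = -261224 − 66543 = -327767; wraps to 196521 = 0101111111110101001

196521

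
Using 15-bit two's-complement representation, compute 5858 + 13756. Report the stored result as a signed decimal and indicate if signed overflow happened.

5858 → 001011011100010
13756 → 011010110111100
  001011011100010
+ 011010110111100
= 100110010011110
Result 100110010011110: MSB = 1 → 19614 − 32768 = -13154.
Both addends are non-negative but the stored result is negative: signed overflow. The true value 5858 + 13756 = 19614 lies outside [-16384, 16383].

-13154; overflow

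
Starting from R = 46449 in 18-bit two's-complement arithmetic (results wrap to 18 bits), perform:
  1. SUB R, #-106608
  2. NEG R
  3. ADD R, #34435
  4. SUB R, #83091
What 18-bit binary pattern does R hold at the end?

001110110000001111

Start: R = 46449 = 001011010101110001.
R = 46449 − (-106608) = 153057; wraps to -109087 = 100101010111100001
R = −(-109087) = 109087 = 011010101000011111
R = 109087 + 34435 = 143522; wraps to -118622 = 100011000010100010
R = -118622 − 83091 = -201713; wraps to 60431 = 001110110000001111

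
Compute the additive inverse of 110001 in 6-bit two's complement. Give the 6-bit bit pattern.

Invert: 001110. Add 1: 001111.
Check: 110001 = -15, 001111 = 15.

001111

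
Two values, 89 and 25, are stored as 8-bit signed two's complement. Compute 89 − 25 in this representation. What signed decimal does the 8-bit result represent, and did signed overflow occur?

64; no overflow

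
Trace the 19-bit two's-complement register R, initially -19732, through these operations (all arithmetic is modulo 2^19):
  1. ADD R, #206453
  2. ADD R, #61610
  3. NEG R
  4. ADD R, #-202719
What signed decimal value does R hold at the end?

Start: R = -19732 = 1111011001011101100.
R = -19732 + 206453 = 186721 = 0101101100101100001
R = 186721 + 61610 = 248331 = 0111100101000001011
R = −(248331) = -248331 = 1000011010111110101
R = -248331 + (-202719) = -451050; wraps to 73238 = 0010001111000010110

73238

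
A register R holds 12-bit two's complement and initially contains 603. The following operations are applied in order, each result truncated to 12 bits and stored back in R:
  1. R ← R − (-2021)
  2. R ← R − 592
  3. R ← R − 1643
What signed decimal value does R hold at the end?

389

Start: R = 603 = 001001011011.
R = 603 − (-2021) = 2624; wraps to -1472 = 101001000000
R = -1472 − 592 = -2064; wraps to 2032 = 011111110000
R = 2032 − 1643 = 389 = 000110000101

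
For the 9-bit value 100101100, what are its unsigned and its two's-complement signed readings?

unsigned = 300, signed = -212

Unsigned: 100101100 = 300.
Signed: MSB=1 → 300 − 512 = -212.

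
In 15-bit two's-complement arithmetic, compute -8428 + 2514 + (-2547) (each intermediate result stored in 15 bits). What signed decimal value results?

-8428 + 2514 = -5914 (110100011100110)
-5914 + (-2547) = -8461 (101111011110011)

-8461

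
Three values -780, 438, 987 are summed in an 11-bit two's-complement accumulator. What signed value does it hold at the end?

-780 + 438 = -342 (11010101010)
-342 + 987 = 645 (01010000101)

645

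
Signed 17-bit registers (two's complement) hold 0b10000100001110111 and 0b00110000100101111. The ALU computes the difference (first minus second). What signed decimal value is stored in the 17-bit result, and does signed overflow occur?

0b10000100001110111 → 10000100001110111 = -63369 (signed)
0b00110000100101111 → 00110000100101111 = 24879 (signed)
Subtract via negate-and-add: invert 00110000100101111 + 1 = 11001111011010001 (i.e. -24879).
  10000100001110111
+ 11001111011010001
= 01010011101001000  (discard carry-out 1)
Result 01010011101001000: MSB = 0 → value 42824.
Both addends (after negating the subtrahend) are negative but the stored result is non-negative: signed overflow. The true value -63369 − 24879 = -88248 lies outside [-65536, 65535].

42824; overflow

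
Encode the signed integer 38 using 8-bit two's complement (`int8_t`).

38 is non-negative, so write it directly in 8 bits: 00100110.

00100110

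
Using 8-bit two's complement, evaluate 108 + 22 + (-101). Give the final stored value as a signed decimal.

29

108 + 22 = 130 → wraps to -126 (10000010)
-126 + (-101) = -227 → wraps to 29 (00011101)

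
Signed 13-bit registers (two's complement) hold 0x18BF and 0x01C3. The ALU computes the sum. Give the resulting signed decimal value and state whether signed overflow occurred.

0x18BF = 1100010111111 = -1857 (signed)
0x01C3 = 0000111000011 = 451 (signed)
  1100010111111
+ 0000111000011
= 1101010000010
Result 1101010000010: MSB = 1 → 6786 − 8192 = -1406.
Addends have opposite signs, so signed overflow cannot occur.

-1406; no overflow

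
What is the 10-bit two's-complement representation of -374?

1010001010

|-374| = 374 = 0101110110 in 10 bits.
Invert the bits: 1010001001. Add 1: 1010001010.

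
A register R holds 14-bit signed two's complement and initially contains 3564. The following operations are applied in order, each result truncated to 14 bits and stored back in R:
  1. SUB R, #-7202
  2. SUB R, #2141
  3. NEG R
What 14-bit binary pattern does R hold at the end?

Start: R = 3564 = 00110111101100.
R = 3564 − (-7202) = 10766; wraps to -5618 = 10101000001110
R = -5618 − 2141 = -7759 = 10000110110001
R = −(-7759) = 7759 = 01111001001111

01111001001111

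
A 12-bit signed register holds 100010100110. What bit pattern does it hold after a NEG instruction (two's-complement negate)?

Invert: 011101011001. Add 1: 011101011010.

011101011010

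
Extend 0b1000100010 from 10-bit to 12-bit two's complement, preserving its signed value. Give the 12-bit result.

MSB of 1000100010 is 1; replicate it into the new high bits.
11|1000100010 → 111000100010 (still -478).

111000100010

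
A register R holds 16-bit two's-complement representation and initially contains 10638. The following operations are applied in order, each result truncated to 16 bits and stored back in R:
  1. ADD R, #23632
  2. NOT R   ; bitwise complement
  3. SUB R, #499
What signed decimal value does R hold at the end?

30766

Start: R = 10638 = 0010100110001110.
R = 10638 + 23632 = 34270; wraps to -31266 = 1000010111011110
R = NOT 1000010111011110 = 0111101000100001 = 31265
R = 31265 − 499 = 30766 = 0111100000101110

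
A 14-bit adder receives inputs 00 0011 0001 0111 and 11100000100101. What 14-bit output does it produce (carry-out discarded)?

11101100111100

  00001100010111
+ 11100000100101
= 11101100111100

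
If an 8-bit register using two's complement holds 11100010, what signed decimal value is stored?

-30

MSB is 1, so the value is negative.
Unsigned reading: 226. Subtract 2^8 = 256: 226 − 256 = -30.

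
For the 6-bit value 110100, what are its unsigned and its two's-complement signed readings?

Unsigned: 110100 = 52.
Signed: MSB=1 → 52 − 64 = -12.

unsigned = 52, signed = -12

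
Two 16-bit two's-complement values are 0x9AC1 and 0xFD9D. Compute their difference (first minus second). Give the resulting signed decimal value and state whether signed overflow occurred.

-25308; no overflow

0x9AC1 = 1001101011000001 = -25919 (signed)
0xFD9D = 1111110110011101 = -611 (signed)
Subtract via negate-and-add: invert 1111110110011101 + 1 = 0000001001100011 (i.e. 611).
  1001101011000001
+ 0000001001100011
= 1001110100100100
Result 1001110100100100: MSB = 1 → 40228 − 65536 = -25308.
Addends (after negating the subtrahend) have opposite signs, so signed overflow cannot occur.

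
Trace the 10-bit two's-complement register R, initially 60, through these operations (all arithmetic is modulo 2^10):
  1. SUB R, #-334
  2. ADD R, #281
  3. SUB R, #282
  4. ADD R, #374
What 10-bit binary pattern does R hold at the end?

Start: R = 60 = 0000111100.
R = 60 − (-334) = 394 = 0110001010
R = 394 + 281 = 675; wraps to -349 = 1010100011
R = -349 − 282 = -631; wraps to 393 = 0110001001
R = 393 + 374 = 767; wraps to -257 = 1011111111

1011111111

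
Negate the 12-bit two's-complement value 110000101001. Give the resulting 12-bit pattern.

001111010111

Invert: 001111010110. Add 1: 001111010111.
Check: 110000101001 = -983, 001111010111 = 983.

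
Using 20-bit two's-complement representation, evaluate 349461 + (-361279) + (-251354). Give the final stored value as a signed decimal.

-263172

349461 + (-361279) = -11818 (11111101000111010110)
-11818 + (-251354) = -263172 (10111111101111111100)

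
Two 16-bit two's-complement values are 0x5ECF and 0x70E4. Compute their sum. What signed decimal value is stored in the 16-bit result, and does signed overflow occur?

-12365; overflow

0x5ECF = 0101111011001111 = 24271 (signed)
0x70E4 = 0111000011100100 = 28900 (signed)
  0101111011001111
+ 0111000011100100
= 1100111110110011
Result 1100111110110011: MSB = 1 → 53171 − 65536 = -12365.
Both addends are non-negative but the stored result is negative: signed overflow. The true value 24271 + 28900 = 53171 lies outside [-32768, 32767].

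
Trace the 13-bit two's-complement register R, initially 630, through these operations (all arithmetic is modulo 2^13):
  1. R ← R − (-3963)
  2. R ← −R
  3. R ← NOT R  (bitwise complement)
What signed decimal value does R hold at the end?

-3600

Start: R = 630 = 0001001110110.
R = 630 − (-3963) = 4593; wraps to -3599 = 1000111110001
R = −(-3599) = 3599 = 0111000001111
R = NOT 0111000001111 = 1000111110000 = -3600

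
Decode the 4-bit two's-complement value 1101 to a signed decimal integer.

-3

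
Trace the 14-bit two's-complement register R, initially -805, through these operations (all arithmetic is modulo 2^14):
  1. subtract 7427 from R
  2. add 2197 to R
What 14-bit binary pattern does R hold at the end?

10100001101101

Start: R = -805 = 11110011011011.
R = -805 − 7427 = -8232; wraps to 8152 = 01111111011000
R = 8152 + 2197 = 10349; wraps to -6035 = 10100001101101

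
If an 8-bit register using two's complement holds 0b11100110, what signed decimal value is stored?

MSB is 1, so the value is negative.
Unsigned reading: 230. Subtract 2^8 = 256: 230 − 256 = -26.

-26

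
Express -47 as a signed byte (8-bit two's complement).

11010001

|-47| = 47 = 00101111 in 8 bits.
Invert the bits: 11010000. Add 1: 11010001.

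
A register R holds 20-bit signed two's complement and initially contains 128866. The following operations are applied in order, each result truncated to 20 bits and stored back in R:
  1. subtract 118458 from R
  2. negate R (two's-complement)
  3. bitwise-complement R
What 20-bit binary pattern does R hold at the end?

Start: R = 128866 = 00011111011101100010.
R = 128866 − 118458 = 10408 = 00000010100010101000
R = −(10408) = -10408 = 11111101011101011000
R = NOT 11111101011101011000 = 00000010100010100111 = 10407

00000010100010100111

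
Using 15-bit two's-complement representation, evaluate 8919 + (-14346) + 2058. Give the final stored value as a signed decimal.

-3369

8919 + (-14346) = -5427 (110101011001101)
-5427 + 2058 = -3369 (111001011010111)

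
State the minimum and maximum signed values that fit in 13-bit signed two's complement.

Minimum: −2^12 = -4096.
Maximum: 2^12 − 1 = 4095.

min = -4096, max = 4095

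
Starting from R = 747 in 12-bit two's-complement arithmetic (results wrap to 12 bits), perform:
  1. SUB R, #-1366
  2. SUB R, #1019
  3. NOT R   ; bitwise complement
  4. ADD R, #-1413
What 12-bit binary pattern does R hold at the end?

Start: R = 747 = 001011101011.
R = 747 − (-1366) = 2113; wraps to -1983 = 100001000001
R = -1983 − 1019 = -3002; wraps to 1094 = 010001000110
R = NOT 010001000110 = 101110111001 = -1095
R = -1095 + (-1413) = -2508; wraps to 1588 = 011000110100

011000110100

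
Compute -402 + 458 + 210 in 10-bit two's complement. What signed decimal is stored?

266

-402 + 458 = 56 (0000111000)
56 + 210 = 266 (0100001010)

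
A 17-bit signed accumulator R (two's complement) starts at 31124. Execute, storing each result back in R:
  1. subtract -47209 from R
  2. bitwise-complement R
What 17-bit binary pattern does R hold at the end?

Start: R = 31124 = 00111100110010100.
R = 31124 − (-47209) = 78333; wraps to -52739 = 10011000111111101
R = NOT 10011000111111101 = 01100111000000010 = 52738

01100111000000010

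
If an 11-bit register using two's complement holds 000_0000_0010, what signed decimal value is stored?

2

MSB is 0, so the value is non-negative: 00000000010 = 2.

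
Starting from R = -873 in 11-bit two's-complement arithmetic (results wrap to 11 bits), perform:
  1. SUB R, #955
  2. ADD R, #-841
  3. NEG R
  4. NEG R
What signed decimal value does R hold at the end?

-621

Start: R = -873 = 10010010111.
R = -873 − 955 = -1828; wraps to 220 = 00011011100
R = 220 + (-841) = -621 = 10110010011
R = −(-621) = 621 = 01001101101
R = −(621) = -621 = 10110010011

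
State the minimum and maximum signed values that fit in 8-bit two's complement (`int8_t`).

Minimum: −2^7 = -128.
Maximum: 2^7 − 1 = 127.

min = -128, max = 127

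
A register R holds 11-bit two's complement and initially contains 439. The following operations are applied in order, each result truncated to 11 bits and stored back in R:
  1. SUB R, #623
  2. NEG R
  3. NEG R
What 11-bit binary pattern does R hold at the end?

Start: R = 439 = 00110110111.
R = 439 − 623 = -184 = 11101001000
R = −(-184) = 184 = 00010111000
R = −(184) = -184 = 11101001000

11101001000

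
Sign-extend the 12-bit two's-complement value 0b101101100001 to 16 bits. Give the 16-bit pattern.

1111101101100001

MSB of 101101100001 is 1; replicate it into the new high bits.
1111|101101100001 → 1111101101100001 (still -1183).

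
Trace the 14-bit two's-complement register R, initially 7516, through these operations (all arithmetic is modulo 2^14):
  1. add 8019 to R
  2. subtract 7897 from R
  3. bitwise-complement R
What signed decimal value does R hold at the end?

Start: R = 7516 = 01110101011100.
R = 7516 + 8019 = 15535; wraps to -849 = 11110010101111
R = -849 − 7897 = -8746; wraps to 7638 = 01110111010110
R = NOT 01110111010110 = 10001000101001 = -7639

-7639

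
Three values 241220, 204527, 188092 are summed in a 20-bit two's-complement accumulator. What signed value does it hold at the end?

-414737

241220 + 204527 = 445747 (01101100110100110011)
445747 + 188092 = 633839 → wraps to -414737 (10011010101111101111)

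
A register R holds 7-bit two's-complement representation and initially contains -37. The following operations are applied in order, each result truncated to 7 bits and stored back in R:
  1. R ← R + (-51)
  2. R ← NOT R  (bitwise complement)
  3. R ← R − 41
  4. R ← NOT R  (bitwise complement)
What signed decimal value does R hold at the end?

-47

Start: R = -37 = 1011011.
R = -37 + (-51) = -88; wraps to 40 = 0101000
R = NOT 0101000 = 1010111 = -41
R = -41 − 41 = -82; wraps to 46 = 0101110
R = NOT 0101110 = 1010001 = -47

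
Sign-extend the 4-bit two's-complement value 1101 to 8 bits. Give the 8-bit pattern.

11111101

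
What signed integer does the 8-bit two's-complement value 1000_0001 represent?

-127

MSB is 1, so the value is negative.
Invert: 01111110. Add 1: 01111111 = 127. So the value is −127.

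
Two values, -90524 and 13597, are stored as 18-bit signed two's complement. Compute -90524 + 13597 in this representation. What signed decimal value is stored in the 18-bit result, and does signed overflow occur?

-90524 → 101001111001100100
13597 → 000011010100011101
  101001111001100100
+ 000011010100011101
= 101101001110000001
Result 101101001110000001: MSB = 1 → 185217 − 262144 = -76927.
Addends have opposite signs, so signed overflow cannot occur.

-76927; no overflow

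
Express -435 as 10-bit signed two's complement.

1001001101

|-435| = 435 = 0110110011 in 10 bits.
Invert the bits: 1001001100. Add 1: 1001001101.
Check: 1001001101 reads as 589 − 1024 = -435.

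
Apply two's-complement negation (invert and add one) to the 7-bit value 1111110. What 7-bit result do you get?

0000010

Invert: 0000001. Add 1: 0000010.
Check: 1111110 = -2, 0000010 = 2.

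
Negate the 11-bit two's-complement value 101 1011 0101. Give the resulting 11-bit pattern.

Invert: 01001001010. Add 1: 01001001011.
Check: 10110110101 = -587, 01001001011 = 587.

01001001011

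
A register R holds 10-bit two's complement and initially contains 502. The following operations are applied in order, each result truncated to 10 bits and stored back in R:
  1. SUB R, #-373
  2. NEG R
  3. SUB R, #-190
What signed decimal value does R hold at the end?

339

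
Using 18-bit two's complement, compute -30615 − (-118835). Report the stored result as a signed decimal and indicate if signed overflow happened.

88220; no overflow

-30615 → 111000100001101001
-118835 → 100010111111001101
Subtract via negate-and-add: invert 100010111111001101 + 1 = 011101000000110011 (i.e. 118835).
  111000100001101001
+ 011101000000110011
= 010101100010011100  (discard carry-out 1)
Result 010101100010011100: MSB = 0 → value 88220.
Addends (after negating the subtrahend) have opposite signs, so signed overflow cannot occur.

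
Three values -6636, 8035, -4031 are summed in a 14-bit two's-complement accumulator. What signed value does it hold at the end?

-6636 + 8035 = 1399 (00010101110111)
1399 + (-4031) = -2632 (11010110111000)

-2632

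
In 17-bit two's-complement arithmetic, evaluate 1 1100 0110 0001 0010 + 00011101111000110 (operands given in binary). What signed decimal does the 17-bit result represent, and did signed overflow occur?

1 1100 0110 0001 0010 → 11100011000010010 = -14830 (signed)
00011101111000110 = 15302 (signed)
  11100011000010010
+ 00011101111000110
= 00000000111011000  (discard carry-out 1)
Result 00000000111011000: MSB = 0 → value 472.
Addends have opposite signs, so signed overflow cannot occur.

472; no overflow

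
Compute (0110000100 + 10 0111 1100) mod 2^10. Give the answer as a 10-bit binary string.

0000000000

  0110000100
+ 1001111100
= 0000000000  (discard carry-out 1)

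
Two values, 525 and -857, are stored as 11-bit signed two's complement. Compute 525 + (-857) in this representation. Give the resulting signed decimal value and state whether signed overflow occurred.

525 → 01000001101
-857 → 10010100111
  01000001101
+ 10010100111
= 11010110100
Result 11010110100: MSB = 1 → 1716 − 2048 = -332.
Addends have opposite signs, so signed overflow cannot occur.

-332; no overflow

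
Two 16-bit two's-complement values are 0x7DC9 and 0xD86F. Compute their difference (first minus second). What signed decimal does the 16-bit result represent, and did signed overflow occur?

-23206; overflow

0x7DC9 = 0111110111001001 = 32201 (signed)
0xD86F = 1101100001101111 = -10129 (signed)
Subtract via negate-and-add: invert 1101100001101111 + 1 = 0010011110010001 (i.e. 10129).
  0111110111001001
+ 0010011110010001
= 1010010101011010
Result 1010010101011010: MSB = 1 → 42330 − 65536 = -23206.
Both addends (after negating the subtrahend) are non-negative but the stored result is negative: signed overflow. The true value 32201 − (-10129) = 42330 lies outside [-32768, 32767].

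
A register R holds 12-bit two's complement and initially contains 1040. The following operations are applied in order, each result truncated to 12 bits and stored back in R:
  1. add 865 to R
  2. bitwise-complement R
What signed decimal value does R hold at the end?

-1906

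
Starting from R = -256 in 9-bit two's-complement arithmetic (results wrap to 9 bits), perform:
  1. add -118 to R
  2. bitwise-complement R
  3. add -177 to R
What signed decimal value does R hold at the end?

196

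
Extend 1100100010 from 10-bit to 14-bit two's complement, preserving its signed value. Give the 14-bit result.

11111100100010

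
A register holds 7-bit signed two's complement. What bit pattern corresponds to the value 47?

47 is non-negative, so write it directly in 7 bits: 0101111.

0101111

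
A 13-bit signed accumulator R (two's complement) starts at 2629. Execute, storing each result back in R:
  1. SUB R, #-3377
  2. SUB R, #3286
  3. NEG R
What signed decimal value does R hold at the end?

-2720

Start: R = 2629 = 0101001000101.
R = 2629 − (-3377) = 6006; wraps to -2186 = 1011101110110
R = -2186 − 3286 = -5472; wraps to 2720 = 0101010100000
R = −(2720) = -2720 = 1010101100000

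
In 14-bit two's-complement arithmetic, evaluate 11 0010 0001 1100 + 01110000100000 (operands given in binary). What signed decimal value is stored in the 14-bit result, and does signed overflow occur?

11 0010 0001 1100 → 11001000011100 = -3556 (signed)
01110000100000 = 7200 (signed)
  11001000011100
+ 01110000100000
= 00111000111100  (discard carry-out 1)
Result 00111000111100: MSB = 0 → value 3644.
Addends have opposite signs, so signed overflow cannot occur.

3644; no overflow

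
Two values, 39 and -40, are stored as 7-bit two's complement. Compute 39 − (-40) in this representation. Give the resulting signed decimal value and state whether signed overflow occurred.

-49; overflow

39 → 0100111
-40 → 1011000
Subtract via negate-and-add: invert 1011000 + 1 = 0101000 (i.e. 40).
  0100111
+ 0101000
= 1001111
Result 1001111: MSB = 1 → 79 − 128 = -49.
Both addends (after negating the subtrahend) are non-negative but the stored result is negative: signed overflow. The true value 39 − (-40) = 79 lies outside [-64, 63].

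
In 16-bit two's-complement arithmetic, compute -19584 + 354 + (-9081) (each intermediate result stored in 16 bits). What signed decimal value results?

-28311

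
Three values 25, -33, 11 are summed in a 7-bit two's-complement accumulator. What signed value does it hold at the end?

25 + (-33) = -8 (1111000)
-8 + 11 = 3 (0000011)

3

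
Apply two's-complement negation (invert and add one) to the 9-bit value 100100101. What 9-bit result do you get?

Invert: 011011010. Add 1: 011011011.

011011011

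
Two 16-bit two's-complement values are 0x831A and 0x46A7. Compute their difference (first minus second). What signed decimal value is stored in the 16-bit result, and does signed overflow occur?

15475; overflow

0x831A = 1000001100011010 = -31974 (signed)
0x46A7 = 0100011010100111 = 18087 (signed)
Subtract via negate-and-add: invert 0100011010100111 + 1 = 1011100101011001 (i.e. -18087).
  1000001100011010
+ 1011100101011001
= 0011110001110011  (discard carry-out 1)
Result 0011110001110011: MSB = 0 → value 15475.
Both addends (after negating the subtrahend) are negative but the stored result is non-negative: signed overflow. The true value -31974 − 18087 = -50061 lies outside [-32768, 32767].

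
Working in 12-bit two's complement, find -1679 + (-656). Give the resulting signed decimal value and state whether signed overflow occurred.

-1679 → 100101110001
-656 → 110101110000
  100101110001
+ 110101110000
= 011011100001  (discard carry-out 1)
Result 011011100001: MSB = 0 → value 1761.
Both addends are negative but the stored result is non-negative: signed overflow. The true value -1679 + (-656) = -2335 lies outside [-2048, 2047].

1761; overflow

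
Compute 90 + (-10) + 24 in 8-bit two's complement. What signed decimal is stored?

104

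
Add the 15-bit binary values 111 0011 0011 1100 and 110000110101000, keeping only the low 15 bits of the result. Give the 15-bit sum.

  111001100111100
+ 110000110101000
= 101010011100100  (discard carry-out 1)

101010011100100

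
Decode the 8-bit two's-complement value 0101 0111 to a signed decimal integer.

87

MSB is 0, so the value is non-negative: 01010111 = 87.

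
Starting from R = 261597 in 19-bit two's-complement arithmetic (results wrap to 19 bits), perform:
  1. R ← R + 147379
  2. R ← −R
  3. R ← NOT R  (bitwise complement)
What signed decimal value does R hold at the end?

-115313

Start: R = 261597 = 0111111110111011101.
R = 261597 + 147379 = 408976; wraps to -115312 = 1100011110110010000
R = −(-115312) = 115312 = 0011100001001110000
R = NOT 0011100001001110000 = 1100011110110001111 = -115313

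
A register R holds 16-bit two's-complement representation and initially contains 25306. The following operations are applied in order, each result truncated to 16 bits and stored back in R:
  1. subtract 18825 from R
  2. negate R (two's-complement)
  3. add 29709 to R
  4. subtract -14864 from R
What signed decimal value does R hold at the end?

Start: R = 25306 = 0110001011011010.
R = 25306 − 18825 = 6481 = 0001100101010001
R = −(6481) = -6481 = 1110011010101111
R = -6481 + 29709 = 23228 = 0101101010111100
R = 23228 − (-14864) = 38092; wraps to -27444 = 1001010011001100

-27444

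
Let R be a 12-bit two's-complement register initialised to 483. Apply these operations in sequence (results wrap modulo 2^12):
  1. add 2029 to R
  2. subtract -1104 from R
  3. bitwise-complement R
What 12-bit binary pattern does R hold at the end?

Start: R = 483 = 000111100011.
R = 483 + 2029 = 2512; wraps to -1584 = 100111010000
R = -1584 − (-1104) = -480 = 111000100000
R = NOT 111000100000 = 000111011111 = 479

000111011111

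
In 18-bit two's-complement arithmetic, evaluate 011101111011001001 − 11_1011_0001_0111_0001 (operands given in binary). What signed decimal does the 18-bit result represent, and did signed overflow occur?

011101111011001001 = 122569 (signed)
11_1011_0001_0111_0001 → 111011000101110001 = -20111 (signed)
Subtract via negate-and-add: invert 111011000101110001 + 1 = 000100111010001111 (i.e. 20111).
  011101111011001001
+ 000100111010001111
= 100010110101011000
Result 100010110101011000: MSB = 1 → 142680 − 262144 = -119464.
Both addends (after negating the subtrahend) are non-negative but the stored result is negative: signed overflow. The true value 122569 − (-20111) = 142680 lies outside [-131072, 131071].

-119464; overflow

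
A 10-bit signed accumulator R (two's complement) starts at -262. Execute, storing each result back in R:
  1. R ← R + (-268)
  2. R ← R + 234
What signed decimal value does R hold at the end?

-296

Start: R = -262 = 1011111010.
R = -262 + (-268) = -530; wraps to 494 = 0111101110
R = 494 + 234 = 728; wraps to -296 = 1011011000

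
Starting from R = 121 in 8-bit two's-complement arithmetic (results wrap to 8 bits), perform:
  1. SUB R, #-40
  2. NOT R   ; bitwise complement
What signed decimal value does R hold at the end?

Start: R = 121 = 01111001.
R = 121 − (-40) = 161; wraps to -95 = 10100001
R = NOT 10100001 = 01011110 = 94

94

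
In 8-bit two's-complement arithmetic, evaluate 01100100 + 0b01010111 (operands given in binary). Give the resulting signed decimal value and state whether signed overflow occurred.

01100100 = 100 (signed)
0b01010111 → 01010111 = 87 (signed)
  01100100
+ 01010111
= 10111011
Result 10111011: MSB = 1 → 187 − 256 = -69.
Both addends are non-negative but the stored result is negative: signed overflow. The true value 100 + 87 = 187 lies outside [-128, 127].

-69; overflow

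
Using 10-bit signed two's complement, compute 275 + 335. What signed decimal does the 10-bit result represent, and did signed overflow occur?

275 → 0100010011
335 → 0101001111
  0100010011
+ 0101001111
= 1001100010
Result 1001100010: MSB = 1 → 610 − 1024 = -414.
Both addends are non-negative but the stored result is negative: signed overflow. The true value 275 + 335 = 610 lies outside [-512, 511].

-414; overflow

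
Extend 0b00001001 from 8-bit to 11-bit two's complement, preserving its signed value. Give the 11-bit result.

MSB of 00001001 is 0; replicate it into the new high bits.
000|00001001 → 00000001001 (still 9).

00000001001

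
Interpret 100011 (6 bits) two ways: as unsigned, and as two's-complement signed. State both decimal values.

Unsigned: 100011 = 35.
Signed: MSB=1 → 35 − 64 = -29.

unsigned = 35, signed = -29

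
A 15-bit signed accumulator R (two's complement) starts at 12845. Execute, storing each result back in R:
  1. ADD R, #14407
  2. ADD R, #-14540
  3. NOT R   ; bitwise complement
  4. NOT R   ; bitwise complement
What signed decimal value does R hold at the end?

12712

Start: R = 12845 = 011001000101101.
R = 12845 + 14407 = 27252; wraps to -5516 = 110101001110100
R = -5516 + (-14540) = -20056; wraps to 12712 = 011000110101000
R = NOT 011000110101000 = 100111001010111 = -12713
R = NOT 100111001010111 = 011000110101000 = 12712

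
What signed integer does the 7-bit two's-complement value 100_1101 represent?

MSB is 1, so the value is negative.
Invert: 0110010. Add 1: 0110011 = 51. So the value is −51.

-51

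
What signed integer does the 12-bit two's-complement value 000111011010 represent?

474

MSB is 0, so the value is non-negative: 000111011010 = 474.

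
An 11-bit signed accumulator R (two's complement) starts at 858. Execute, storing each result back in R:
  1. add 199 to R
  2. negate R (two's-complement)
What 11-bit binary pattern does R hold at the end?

Start: R = 858 = 01101011010.
R = 858 + 199 = 1057; wraps to -991 = 10000100001
R = −(-991) = 991 = 01111011111

01111011111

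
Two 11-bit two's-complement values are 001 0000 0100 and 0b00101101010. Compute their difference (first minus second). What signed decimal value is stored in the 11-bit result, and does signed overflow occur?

001 0000 0100 → 00100000100 = 260 (signed)
0b00101101010 → 00101101010 = 362 (signed)
Subtract via negate-and-add: invert 00101101010 + 1 = 11010010110 (i.e. -362).
  00100000100
+ 11010010110
= 11110011010
Result 11110011010: MSB = 1 → 1946 − 2048 = -102.
Addends (after negating the subtrahend) have opposite signs, so signed overflow cannot occur.

-102; no overflow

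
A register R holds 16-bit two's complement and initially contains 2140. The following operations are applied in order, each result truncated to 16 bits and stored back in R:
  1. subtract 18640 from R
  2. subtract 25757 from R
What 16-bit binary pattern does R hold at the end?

0101101011101111

Start: R = 2140 = 0000100001011100.
R = 2140 − 18640 = -16500 = 1011111110001100
R = -16500 − 25757 = -42257; wraps to 23279 = 0101101011101111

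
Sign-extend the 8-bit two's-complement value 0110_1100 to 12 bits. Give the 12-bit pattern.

MSB of 01101100 is 0; replicate it into the new high bits.
0000|01101100 → 000001101100 (still 108).

000001101100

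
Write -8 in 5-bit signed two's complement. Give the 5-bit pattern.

11000

|-8| = 8 = 01000 in 5 bits.
Invert the bits: 10111. Add 1: 11000.
Check: 11000 reads as 24 − 32 = -8.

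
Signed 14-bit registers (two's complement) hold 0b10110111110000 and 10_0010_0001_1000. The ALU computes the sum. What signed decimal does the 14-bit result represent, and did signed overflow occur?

4104; overflow

0b10110111110000 → 10110111110000 = -4624 (signed)
10_0010_0001_1000 → 10001000011000 = -7656 (signed)
  10110111110000
+ 10001000011000
= 01000000001000  (discard carry-out 1)
Result 01000000001000: MSB = 0 → value 4104.
Both addends are negative but the stored result is non-negative: signed overflow. The true value -4624 + (-7656) = -12280 lies outside [-8192, 8191].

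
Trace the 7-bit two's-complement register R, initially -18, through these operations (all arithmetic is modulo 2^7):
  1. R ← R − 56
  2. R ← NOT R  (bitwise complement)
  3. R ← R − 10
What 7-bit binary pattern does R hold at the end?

0111111

Start: R = -18 = 1101110.
R = -18 − 56 = -74; wraps to 54 = 0110110
R = NOT 0110110 = 1001001 = -55
R = -55 − 10 = -65; wraps to 63 = 0111111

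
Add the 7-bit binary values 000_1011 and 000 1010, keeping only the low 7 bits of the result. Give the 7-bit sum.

  0001011
+ 0001010
= 0010101

0010101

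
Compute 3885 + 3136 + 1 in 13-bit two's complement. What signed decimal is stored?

3885 + 3136 = 7021 → wraps to -1171 (1101101101101)
-1171 + 1 = -1170 (1101101101110)

-1170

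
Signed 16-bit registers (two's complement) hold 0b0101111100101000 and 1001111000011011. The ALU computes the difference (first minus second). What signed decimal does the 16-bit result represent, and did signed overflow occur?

-16115; overflow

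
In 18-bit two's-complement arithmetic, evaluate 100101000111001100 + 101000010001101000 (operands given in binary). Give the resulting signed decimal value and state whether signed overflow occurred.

100101000111001100 = -110132 (signed)
101000010001101000 = -97176 (signed)
  100101000111001100
+ 101000010001101000
= 001101011000110100  (discard carry-out 1)
Result 001101011000110100: MSB = 0 → value 54836.
Both addends are negative but the stored result is non-negative: signed overflow. The true value -110132 + (-97176) = -207308 lies outside [-131072, 131071].

54836; overflow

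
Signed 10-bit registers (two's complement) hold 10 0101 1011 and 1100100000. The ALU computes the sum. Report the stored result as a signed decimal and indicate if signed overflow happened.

379; overflow

10 0101 1011 → 1001011011 = -421 (signed)
1100100000 = -224 (signed)
  1001011011
+ 1100100000
= 0101111011  (discard carry-out 1)
Result 0101111011: MSB = 0 → value 379.
Both addends are negative but the stored result is non-negative: signed overflow. The true value -421 + (-224) = -645 lies outside [-512, 511].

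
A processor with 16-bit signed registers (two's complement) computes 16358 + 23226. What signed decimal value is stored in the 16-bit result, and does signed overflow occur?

-25952; overflow

16358 → 0011111111100110
23226 → 0101101010111010
  0011111111100110
+ 0101101010111010
= 1001101010100000
Result 1001101010100000: MSB = 1 → 39584 − 65536 = -25952.
Both addends are non-negative but the stored result is negative: signed overflow. The true value 16358 + 23226 = 39584 lies outside [-32768, 32767].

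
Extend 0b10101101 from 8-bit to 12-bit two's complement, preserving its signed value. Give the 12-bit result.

111110101101

MSB of 10101101 is 1; replicate it into the new high bits.
1111|10101101 → 111110101101 (still -83).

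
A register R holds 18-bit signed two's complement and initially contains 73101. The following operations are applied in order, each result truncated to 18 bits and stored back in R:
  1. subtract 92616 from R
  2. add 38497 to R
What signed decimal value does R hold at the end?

18982

Start: R = 73101 = 010001110110001101.
R = 73101 − 92616 = -19515 = 111011001111000101
R = -19515 + 38497 = 18982 = 000100101000100110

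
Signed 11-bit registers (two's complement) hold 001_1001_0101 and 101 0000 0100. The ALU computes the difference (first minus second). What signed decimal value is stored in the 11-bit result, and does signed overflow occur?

001_1001_0101 → 00110010101 = 405 (signed)
101 0000 0100 → 10100000100 = -764 (signed)
Subtract via negate-and-add: invert 10100000100 + 1 = 01011111100 (i.e. 764).
  00110010101
+ 01011111100
= 10010010001
Result 10010010001: MSB = 1 → 1169 − 2048 = -879.
Both addends (after negating the subtrahend) are non-negative but the stored result is negative: signed overflow. The true value 405 − (-764) = 1169 lies outside [-1024, 1023].

-879; overflow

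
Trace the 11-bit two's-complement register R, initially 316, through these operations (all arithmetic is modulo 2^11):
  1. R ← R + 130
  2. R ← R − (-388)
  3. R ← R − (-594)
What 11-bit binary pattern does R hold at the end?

Start: R = 316 = 00100111100.
R = 316 + 130 = 446 = 00110111110
R = 446 − (-388) = 834 = 01101000010
R = 834 − (-594) = 1428; wraps to -620 = 10110010100

10110010100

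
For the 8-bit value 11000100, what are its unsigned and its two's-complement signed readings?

unsigned = 196, signed = -60

Unsigned: 11000100 = 196.
Signed: MSB=1 → 196 − 256 = -60.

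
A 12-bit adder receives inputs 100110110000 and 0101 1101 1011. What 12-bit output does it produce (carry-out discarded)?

111110001011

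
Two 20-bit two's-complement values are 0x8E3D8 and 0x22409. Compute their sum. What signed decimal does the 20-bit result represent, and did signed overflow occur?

-325663; no overflow

0x8E3D8 = 10001110001111011000 = -465960 (signed)
0x22409 = 00100010010000001001 = 140297 (signed)
  10001110001111011000
+ 00100010010000001001
= 10110000011111100001
Result 10110000011111100001: MSB = 1 → 722913 − 1048576 = -325663.
Addends have opposite signs, so signed overflow cannot occur.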